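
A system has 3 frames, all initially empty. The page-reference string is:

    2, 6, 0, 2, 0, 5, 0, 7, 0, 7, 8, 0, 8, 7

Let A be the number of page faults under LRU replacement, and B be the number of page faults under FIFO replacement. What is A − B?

Under LRU: F F F . . F . F . . F . . . → 6 faults.
Under FIFO: F F F . . F . F . . F F . . → 7 faults.
A − B = 6 − 7 = -1.

-1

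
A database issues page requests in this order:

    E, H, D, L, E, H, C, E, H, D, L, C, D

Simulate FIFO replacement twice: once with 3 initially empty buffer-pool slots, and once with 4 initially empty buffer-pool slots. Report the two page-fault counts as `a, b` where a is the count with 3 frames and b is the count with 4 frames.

3 frames: F F F F F F F . . F F . . → 9 faults.
4 frames: F F F F . . F F F F F F . → 10 faults.
10 > 9: adding a frame increased faults — Belady's anomaly.

9, 10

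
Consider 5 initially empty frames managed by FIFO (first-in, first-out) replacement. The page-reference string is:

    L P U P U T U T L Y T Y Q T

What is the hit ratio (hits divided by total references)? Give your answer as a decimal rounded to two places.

0.57

L → miss, frames {L}
P → miss, frames {L,P}
U → miss, frames {L,P,U}
P → hit
U → hit
T → miss, frames {L,P,U,T}
U → hit
T → hit
L → hit
Y → miss, frames {L,P,U,T,Y}
T → hit
Y → hit
Q → miss, evict L, frames {P,U,T,Y,Q}
T → hit
Hits: 8 of 14 references → 8/14 = 0.5714.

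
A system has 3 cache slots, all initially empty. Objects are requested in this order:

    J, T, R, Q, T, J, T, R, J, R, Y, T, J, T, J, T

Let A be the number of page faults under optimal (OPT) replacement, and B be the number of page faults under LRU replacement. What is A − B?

-3

Under OPT: F F F F . . . F . . F . . . . . → 6 faults.
Under LRU: F F F F . F . F . . F F F . . . → 9 faults.
A − B = 6 − 9 = -3.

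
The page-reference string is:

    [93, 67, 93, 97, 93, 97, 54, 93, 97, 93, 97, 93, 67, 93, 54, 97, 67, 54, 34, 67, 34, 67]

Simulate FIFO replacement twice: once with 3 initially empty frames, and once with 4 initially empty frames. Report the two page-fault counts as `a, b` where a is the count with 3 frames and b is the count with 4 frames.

10, 5

3 frames: F F . F . . F F . . . . F . . F . F F F . . → 10 faults.
4 frames: F F . F . . F . . . . . . . . . . . F . . . → 5 faults.
5 < 10: adding a frame reduced faults, as is typical.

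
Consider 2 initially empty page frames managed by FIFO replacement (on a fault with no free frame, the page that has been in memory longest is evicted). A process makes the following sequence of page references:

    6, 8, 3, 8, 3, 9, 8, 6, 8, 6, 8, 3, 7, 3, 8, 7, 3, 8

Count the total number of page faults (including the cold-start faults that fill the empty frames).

10

6 → fault, frames [6]
8 → fault, frames [6, 8]
3 → fault, evict 6, frames [8, 3]
8 → hit
3 → hit
9 → fault, evict 8, frames [3, 9]
8 → fault, evict 3, frames [9, 8]
6 → fault, evict 9, frames [8, 6]
8 → hit
6 → hit
8 → hit
3 → fault, evict 8, frames [6, 3]
7 → fault, evict 6, frames [3, 7]
3 → hit
8 → fault, evict 3, frames [7, 8]
7 → hit
3 → fault, evict 7, frames [8, 3]
8 → hit
Page faults: 10.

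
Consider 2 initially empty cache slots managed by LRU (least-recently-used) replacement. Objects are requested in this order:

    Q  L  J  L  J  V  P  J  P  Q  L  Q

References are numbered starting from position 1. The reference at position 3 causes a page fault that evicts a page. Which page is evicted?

Q

pos 1: Q → miss, frames [Q]
pos 2: L → miss, frames [Q, L]
pos 3: J → miss, evict Q, frames [L, J]
At position 3, page Q is evicted.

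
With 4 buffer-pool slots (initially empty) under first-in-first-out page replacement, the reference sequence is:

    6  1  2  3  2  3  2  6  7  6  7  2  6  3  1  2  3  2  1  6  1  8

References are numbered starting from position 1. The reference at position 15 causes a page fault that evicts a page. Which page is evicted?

2

pos 1: 6: miss, frames (6)
pos 2: 1: miss, frames (6 1)
pos 3: 2: miss, frames (6 1 2)
pos 4: 3: miss, frames (6 1 2 3)
pos 5: 2: hit
pos 6: 3: hit
pos 7: 2: hit
pos 8: 6: hit
pos 9: 7: miss, evict 6, frames (1 2 3 7)
pos 10: 6: miss, evict 1, frames (2 3 7 6)
pos 11: 7: hit
pos 12: 2: hit
pos 13: 6: hit
pos 14: 3: hit
pos 15: 1: miss, evict 2, frames (3 7 6 1)
At position 15, page 2 is evicted.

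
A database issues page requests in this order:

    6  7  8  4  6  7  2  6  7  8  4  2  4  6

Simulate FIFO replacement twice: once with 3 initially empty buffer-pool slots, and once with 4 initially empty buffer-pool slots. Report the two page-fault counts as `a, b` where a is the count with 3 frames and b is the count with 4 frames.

3 frames: F F F F F F F . . F F . . F → 10 faults.
4 frames: F F F F . . F F F F F F . F → 11 faults.
11 > 10: adding a frame increased faults — Belady's anomaly.

10, 11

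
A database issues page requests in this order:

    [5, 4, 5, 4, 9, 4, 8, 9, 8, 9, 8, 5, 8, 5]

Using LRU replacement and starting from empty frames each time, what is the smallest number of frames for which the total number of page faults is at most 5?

3

f=1: 14 faults
f=2: 6 faults
f=3: 5 faults
f=4: 4 faults
Smallest f with faults ≤ 5 is 3.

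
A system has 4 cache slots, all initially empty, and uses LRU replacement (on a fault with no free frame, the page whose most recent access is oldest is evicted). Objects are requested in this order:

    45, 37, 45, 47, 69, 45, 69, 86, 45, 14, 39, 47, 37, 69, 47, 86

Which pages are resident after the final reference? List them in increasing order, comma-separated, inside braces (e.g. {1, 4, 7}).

{37, 47, 69, 86}

45 → fault, frames {45}
37 → fault, frames {45,37}
45 → hit
47 → fault, frames {37,45,47}
69 → fault, frames {37,45,47,69}
45 → hit
69 → hit
86 → fault, evict 37, frames {47,45,69,86}
45 → hit
14 → fault, evict 47, frames {69,86,45,14}
39 → fault, evict 69, frames {86,45,14,39}
47 → fault, evict 86, frames {45,14,39,47}
37 → fault, evict 45, frames {14,39,47,37}
69 → fault, evict 14, frames {39,47,37,69}
47 → hit
86 → fault, evict 39, frames {37,69,47,86}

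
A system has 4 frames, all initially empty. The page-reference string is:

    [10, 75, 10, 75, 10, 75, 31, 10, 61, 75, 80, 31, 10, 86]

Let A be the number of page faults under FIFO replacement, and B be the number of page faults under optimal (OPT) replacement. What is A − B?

1

Under FIFO: F F . . . . F . F . F . F F → 7 faults.
Under OPT: F F . . . . F . F . F . . F → 6 faults.
A − B = 7 − 6 = 1.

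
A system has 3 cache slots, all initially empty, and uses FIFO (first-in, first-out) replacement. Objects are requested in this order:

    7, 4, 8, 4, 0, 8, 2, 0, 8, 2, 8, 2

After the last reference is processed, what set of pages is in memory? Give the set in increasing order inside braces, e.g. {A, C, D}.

{0, 2, 8}

7: fault, frames [7]
4: fault, frames [7, 4]
8: fault, frames [7, 4, 8]
4: hit
0: fault, evict 7, frames [4, 8, 0]
8: hit
2: fault, evict 4, frames [8, 0, 2]
0: hit
8: hit
2: hit
8: hit
2: hit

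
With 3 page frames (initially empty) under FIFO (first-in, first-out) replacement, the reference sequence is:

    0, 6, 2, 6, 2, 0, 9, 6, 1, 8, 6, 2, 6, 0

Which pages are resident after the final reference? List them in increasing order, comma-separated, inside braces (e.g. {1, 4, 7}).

{0, 2, 6}

0: miss, frames {0}
6: miss, frames {0,6}
2: miss, frames {0,6,2}
6: hit
2: hit
0: hit
9: miss, evict 0, frames {6,2,9}
6: hit
1: miss, evict 6, frames {2,9,1}
8: miss, evict 2, frames {9,1,8}
6: miss, evict 9, frames {1,8,6}
2: miss, evict 1, frames {8,6,2}
6: hit
0: miss, evict 8, frames {6,2,0}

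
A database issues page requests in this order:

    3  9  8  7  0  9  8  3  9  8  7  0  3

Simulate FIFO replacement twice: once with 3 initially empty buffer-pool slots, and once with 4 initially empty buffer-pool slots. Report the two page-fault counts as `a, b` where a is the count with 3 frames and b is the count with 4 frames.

3 frames: F F F F F F F F . . F F . → 10 faults.
4 frames: F F F F F . . F F F F F F → 11 faults.
11 > 10: adding a frame increased faults — Belady's anomaly.

10, 11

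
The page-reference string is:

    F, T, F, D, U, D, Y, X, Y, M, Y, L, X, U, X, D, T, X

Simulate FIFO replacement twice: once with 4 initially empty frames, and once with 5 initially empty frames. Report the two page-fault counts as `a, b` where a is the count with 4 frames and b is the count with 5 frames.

4 frames: F F . F F . F F . F . F . F . F F F → 12 faults.
5 frames: F F . F F . F F . F . F . . . F F . → 10 faults.
10 < 12: adding a frame reduced faults, as is typical.

12, 10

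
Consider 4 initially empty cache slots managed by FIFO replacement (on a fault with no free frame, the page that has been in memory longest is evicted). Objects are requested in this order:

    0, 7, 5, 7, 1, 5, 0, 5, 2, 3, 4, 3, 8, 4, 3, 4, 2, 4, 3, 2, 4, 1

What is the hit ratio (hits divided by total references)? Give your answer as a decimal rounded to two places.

0.59

0 → fault, frames [0]
7 → fault, frames [0, 7]
5 → fault, frames [0, 7, 5]
7 → hit
1 → fault, frames [0, 7, 5, 1]
5 → hit
0 → hit
5 → hit
2 → fault, evict 0, frames [7, 5, 1, 2]
3 → fault, evict 7, frames [5, 1, 2, 3]
4 → fault, evict 5, frames [1, 2, 3, 4]
3 → hit
8 → fault, evict 1, frames [2, 3, 4, 8]
4 → hit
3 → hit
4 → hit
2 → hit
4 → hit
3 → hit
2 → hit
4 → hit
1 → fault, evict 2, frames [3, 4, 8, 1]
Hits: 13 of 22 references → 13/22 = 0.5909.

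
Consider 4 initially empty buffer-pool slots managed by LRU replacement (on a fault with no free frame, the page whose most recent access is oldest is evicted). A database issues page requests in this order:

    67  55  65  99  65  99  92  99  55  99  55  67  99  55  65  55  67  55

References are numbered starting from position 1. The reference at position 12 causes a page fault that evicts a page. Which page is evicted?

65

pos 1: 67 → miss, frames {67}
pos 2: 55 → miss, frames {67,55}
pos 3: 65 → miss, frames {67,55,65}
pos 4: 99 → miss, frames {67,55,65,99}
pos 5: 65 → hit
pos 6: 99 → hit
pos 7: 92 → miss, evict 67, frames {55,65,99,92}
pos 8: 99 → hit
pos 9: 55 → hit
pos 10: 99 → hit
pos 11: 55 → hit
pos 12: 67 → miss, evict 65, frames {92,99,55,67}
At position 12, page 65 is evicted.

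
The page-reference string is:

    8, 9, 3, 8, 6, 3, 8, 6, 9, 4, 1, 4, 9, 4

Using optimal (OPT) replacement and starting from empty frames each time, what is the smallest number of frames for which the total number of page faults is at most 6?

4

f=1: 14 faults
f=2: 9 faults
f=3: 7 faults
f=4: 6 faults
f=5: 6 faults
f=6: 6 faults
Smallest f with faults ≤ 6 is 4.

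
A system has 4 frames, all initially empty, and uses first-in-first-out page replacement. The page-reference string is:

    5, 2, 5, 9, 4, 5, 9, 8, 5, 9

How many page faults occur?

6

5: fault, frames [5]
2: fault, frames [5, 2]
5: hit
9: fault, frames [5, 2, 9]
4: fault, frames [5, 2, 9, 4]
5: hit
9: hit
8: fault, evict 5, frames [2, 9, 4, 8]
5: fault, evict 2, frames [9, 4, 8, 5]
9: hit
Page faults: 6.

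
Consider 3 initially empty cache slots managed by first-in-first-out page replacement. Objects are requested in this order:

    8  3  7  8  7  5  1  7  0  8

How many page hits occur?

3

8 → miss, frames [8]
3 → miss, frames [8, 3]
7 → miss, frames [8, 3, 7]
8 → hit
7 → hit
5 → miss, evict 8, frames [3, 7, 5]
1 → miss, evict 3, frames [7, 5, 1]
7 → hit
0 → miss, evict 7, frames [5, 1, 0]
8 → miss, evict 5, frames [1, 0, 8]
Hits: 3.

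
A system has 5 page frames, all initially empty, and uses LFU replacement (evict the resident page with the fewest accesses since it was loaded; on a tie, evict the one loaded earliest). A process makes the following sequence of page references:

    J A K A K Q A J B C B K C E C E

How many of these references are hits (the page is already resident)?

J: miss, frames [J]
A: miss, frames [J, A]
K: miss, frames [J, A, K]
A: hit
K: hit
Q: miss, frames [J, A, K, Q]
A: hit
J: hit
B: miss, frames [J, A, K, Q, B]
C: miss, evict Q, frames [J, A, K, B, C]
B: hit
K: hit
C: hit
E: miss, evict J, frames [A, K, B, C, E]
C: hit
E: hit
Hits: 9.

9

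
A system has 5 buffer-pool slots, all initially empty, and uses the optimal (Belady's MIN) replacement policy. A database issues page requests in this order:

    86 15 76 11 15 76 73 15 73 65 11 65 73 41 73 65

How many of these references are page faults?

86 → miss, frames [86]
15 → miss, frames [86, 15]
76 → miss, frames [86, 15, 76]
11 → miss, frames [86, 15, 76, 11]
15 → hit
76 → hit
73 → miss, frames [86, 15, 76, 11, 73]
15 → hit
73 → hit
65 → miss, evict 76, frames [86, 15, 11, 73, 65]
11 → hit
65 → hit
73 → hit
41 → miss, evict 11, frames [86, 15, 73, 65, 41]
73 → hit
65 → hit
Page faults: 7.

7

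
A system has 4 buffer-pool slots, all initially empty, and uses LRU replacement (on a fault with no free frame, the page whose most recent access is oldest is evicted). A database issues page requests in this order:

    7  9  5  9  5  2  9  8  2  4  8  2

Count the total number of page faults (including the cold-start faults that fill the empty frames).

6

7: miss, frames (7)
9: miss, frames (7 9)
5: miss, frames (7 9 5)
9: hit
5: hit
2: miss, frames (7 9 5 2)
9: hit
8: miss, evict 7, frames (5 2 9 8)
2: hit
4: miss, evict 5, frames (9 8 2 4)
8: hit
2: hit
Page faults: 6.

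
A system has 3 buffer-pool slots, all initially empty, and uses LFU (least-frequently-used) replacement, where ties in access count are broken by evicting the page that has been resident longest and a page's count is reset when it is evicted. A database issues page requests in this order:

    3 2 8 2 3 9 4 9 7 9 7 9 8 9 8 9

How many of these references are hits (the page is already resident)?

2

3 → miss, frames (3)
2 → miss, frames (3 2)
8 → miss, frames (3 2 8)
2 → hit
3 → hit
9 → miss, evict 8, frames (3 2 9)
4 → miss, evict 9, frames (3 2 4)
9 → miss, evict 4, frames (3 2 9)
7 → miss, evict 9, frames (3 2 7)
9 → miss, evict 7, frames (3 2 9)
7 → miss, evict 9, frames (3 2 7)
9 → miss, evict 7, frames (3 2 9)
8 → miss, evict 9, frames (3 2 8)
9 → miss, evict 8, frames (3 2 9)
8 → miss, evict 9, frames (3 2 8)
9 → miss, evict 8, frames (3 2 9)
Hits: 2.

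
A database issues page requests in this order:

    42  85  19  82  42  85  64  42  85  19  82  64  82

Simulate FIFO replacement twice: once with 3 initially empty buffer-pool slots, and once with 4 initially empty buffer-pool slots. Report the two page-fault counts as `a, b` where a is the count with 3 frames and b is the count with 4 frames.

3 frames: F F F F F F F . . F F . . → 9 faults.
4 frames: F F F F . . F F F F F F . → 10 faults.
10 > 9: adding a frame increased faults — Belady's anomaly.

9, 10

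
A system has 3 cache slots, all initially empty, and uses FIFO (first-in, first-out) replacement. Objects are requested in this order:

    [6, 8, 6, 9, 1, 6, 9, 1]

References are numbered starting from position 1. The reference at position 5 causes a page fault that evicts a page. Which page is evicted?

6

pos 1: 6 → fault, frames {6}
pos 2: 8 → fault, frames {6,8}
pos 3: 6 → hit
pos 4: 9 → fault, frames {6,8,9}
pos 5: 1 → fault, evict 6, frames {8,9,1}
At position 5, page 6 is evicted.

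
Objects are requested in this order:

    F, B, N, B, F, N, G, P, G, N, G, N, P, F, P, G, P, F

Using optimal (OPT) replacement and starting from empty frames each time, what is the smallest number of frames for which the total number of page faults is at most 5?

4

f=1: 18 faults
f=2: 11 faults
f=3: 6 faults
f=4: 5 faults
f=5: 5 faults
Smallest f with faults ≤ 5 is 4.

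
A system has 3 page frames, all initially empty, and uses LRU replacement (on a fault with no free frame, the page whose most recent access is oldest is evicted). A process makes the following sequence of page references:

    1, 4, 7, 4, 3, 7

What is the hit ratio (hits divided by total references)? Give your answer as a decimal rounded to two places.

0.33

1 → miss, frames [1]
4 → miss, frames [1, 4]
7 → miss, frames [1, 4, 7]
4 → hit
3 → miss, evict 1, frames [7, 4, 3]
7 → hit
Hits: 2 of 6 references → 2/6 = 0.3333.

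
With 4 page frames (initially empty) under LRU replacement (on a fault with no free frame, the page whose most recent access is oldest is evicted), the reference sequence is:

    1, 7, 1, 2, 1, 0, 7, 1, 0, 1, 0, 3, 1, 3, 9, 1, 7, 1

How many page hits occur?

1: miss, frames (1)
7: miss, frames (1 7)
1: hit
2: miss, frames (7 1 2)
1: hit
0: miss, frames (7 2 1 0)
7: hit
1: hit
0: hit
1: hit
0: hit
3: miss, evict 2, frames (7 1 0 3)
1: hit
3: hit
9: miss, evict 7, frames (0 1 3 9)
1: hit
7: miss, evict 0, frames (3 9 1 7)
1: hit
Hits: 11.

11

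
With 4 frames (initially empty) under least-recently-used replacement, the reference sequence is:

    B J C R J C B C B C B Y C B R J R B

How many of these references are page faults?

7

B: miss, frames {B}
J: miss, frames {B,J}
C: miss, frames {B,J,C}
R: miss, frames {B,J,C,R}
J: hit
C: hit
B: hit
C: hit
B: hit
C: hit
B: hit
Y: miss, evict R, frames {J,C,B,Y}
C: hit
B: hit
R: miss, evict J, frames {Y,C,B,R}
J: miss, evict Y, frames {C,B,R,J}
R: hit
B: hit
Page faults: 7.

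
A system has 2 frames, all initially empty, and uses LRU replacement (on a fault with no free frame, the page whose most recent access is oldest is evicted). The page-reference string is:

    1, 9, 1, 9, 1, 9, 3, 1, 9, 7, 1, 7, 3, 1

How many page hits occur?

1 -> fault, frames {1}
9 -> fault, frames {1,9}
1 -> hit
9 -> hit
1 -> hit
9 -> hit
3 -> fault, evict 1, frames {9,3}
1 -> fault, evict 9, frames {3,1}
9 -> fault, evict 3, frames {1,9}
7 -> fault, evict 1, frames {9,7}
1 -> fault, evict 9, frames {7,1}
7 -> hit
3 -> fault, evict 1, frames {7,3}
1 -> fault, evict 7, frames {3,1}
Hits: 5.

5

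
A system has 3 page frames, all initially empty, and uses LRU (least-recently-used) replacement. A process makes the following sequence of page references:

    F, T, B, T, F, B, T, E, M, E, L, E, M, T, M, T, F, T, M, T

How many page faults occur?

8

F -> miss, frames {F}
T -> miss, frames {F,T}
B -> miss, frames {F,T,B}
T -> hit
F -> hit
B -> hit
T -> hit
E -> miss, evict F, frames {B,T,E}
M -> miss, evict B, frames {T,E,M}
E -> hit
L -> miss, evict T, frames {M,E,L}
E -> hit
M -> hit
T -> miss, evict L, frames {E,M,T}
M -> hit
T -> hit
F -> miss, evict E, frames {M,T,F}
T -> hit
M -> hit
T -> hit
Page faults: 8.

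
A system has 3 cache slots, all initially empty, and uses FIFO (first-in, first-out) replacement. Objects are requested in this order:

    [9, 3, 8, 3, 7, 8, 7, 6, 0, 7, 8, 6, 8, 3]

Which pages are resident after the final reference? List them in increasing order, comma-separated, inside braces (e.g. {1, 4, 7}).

9 → fault, frames [9]
3 → fault, frames [9, 3]
8 → fault, frames [9, 3, 8]
3 → hit
7 → fault, evict 9, frames [3, 8, 7]
8 → hit
7 → hit
6 → fault, evict 3, frames [8, 7, 6]
0 → fault, evict 8, frames [7, 6, 0]
7 → hit
8 → fault, evict 7, frames [6, 0, 8]
6 → hit
8 → hit
3 → fault, evict 6, frames [0, 8, 3]

{0, 3, 8}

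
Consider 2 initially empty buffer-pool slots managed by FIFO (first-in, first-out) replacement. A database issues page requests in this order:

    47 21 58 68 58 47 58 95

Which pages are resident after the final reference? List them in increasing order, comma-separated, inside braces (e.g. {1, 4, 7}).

{58, 95}

47 → miss, frames [47]
21 → miss, frames [47, 21]
58 → miss, evict 47, frames [21, 58]
68 → miss, evict 21, frames [58, 68]
58 → hit
47 → miss, evict 58, frames [68, 47]
58 → miss, evict 68, frames [47, 58]
95 → miss, evict 47, frames [58, 95]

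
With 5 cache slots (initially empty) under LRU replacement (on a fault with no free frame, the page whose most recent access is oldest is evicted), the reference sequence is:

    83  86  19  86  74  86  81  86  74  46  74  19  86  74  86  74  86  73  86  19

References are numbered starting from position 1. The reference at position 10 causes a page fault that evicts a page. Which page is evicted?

83

pos 1: 83 → fault, frames (83)
pos 2: 86 → fault, frames (83 86)
pos 3: 19 → fault, frames (83 86 19)
pos 4: 86 → hit
pos 5: 74 → fault, frames (83 19 86 74)
pos 6: 86 → hit
pos 7: 81 → fault, frames (83 19 74 86 81)
pos 8: 86 → hit
pos 9: 74 → hit
pos 10: 46 → fault, evict 83, frames (19 81 86 74 46)
At position 10, page 83 is evicted.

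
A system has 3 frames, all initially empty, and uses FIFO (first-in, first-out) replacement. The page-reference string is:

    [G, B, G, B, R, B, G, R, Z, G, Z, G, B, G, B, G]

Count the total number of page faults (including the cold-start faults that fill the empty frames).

G -> fault, frames [G]
B -> fault, frames [G, B]
G -> hit
B -> hit
R -> fault, frames [G, B, R]
B -> hit
G -> hit
R -> hit
Z -> fault, evict G, frames [B, R, Z]
G -> fault, evict B, frames [R, Z, G]
Z -> hit
G -> hit
B -> fault, evict R, frames [Z, G, B]
G -> hit
B -> hit
G -> hit
Page faults: 6.

6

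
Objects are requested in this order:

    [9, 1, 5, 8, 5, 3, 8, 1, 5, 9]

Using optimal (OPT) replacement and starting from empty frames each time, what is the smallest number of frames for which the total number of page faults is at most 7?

3

f=1: 10 faults
f=2: 8 faults
f=3: 7 faults
f=4: 6 faults
f=5: 5 faults
Smallest f with faults ≤ 7 is 3.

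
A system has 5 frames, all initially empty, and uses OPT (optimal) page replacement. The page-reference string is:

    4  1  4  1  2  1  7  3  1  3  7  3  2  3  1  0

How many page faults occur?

6

4 → miss, frames [4]
1 → miss, frames [4, 1]
4 → hit
1 → hit
2 → miss, frames [4, 1, 2]
1 → hit
7 → miss, frames [4, 1, 2, 7]
3 → miss, frames [4, 1, 2, 7, 3]
1 → hit
3 → hit
7 → hit
3 → hit
2 → hit
3 → hit
1 → hit
0 → miss, evict 3, frames [4, 1, 2, 7, 0]
Page faults: 6.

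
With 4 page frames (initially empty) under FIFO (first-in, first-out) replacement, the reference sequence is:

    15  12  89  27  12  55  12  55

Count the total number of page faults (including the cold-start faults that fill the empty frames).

5

15 -> miss, frames (15)
12 -> miss, frames (15 12)
89 -> miss, frames (15 12 89)
27 -> miss, frames (15 12 89 27)
12 -> hit
55 -> miss, evict 15, frames (12 89 27 55)
12 -> hit
55 -> hit
Page faults: 5.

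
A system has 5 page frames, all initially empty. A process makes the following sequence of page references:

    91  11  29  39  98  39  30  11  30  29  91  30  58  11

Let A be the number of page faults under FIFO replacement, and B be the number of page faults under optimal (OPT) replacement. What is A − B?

Under FIFO: F F F F F . F . . . F . F F → 9 faults.
Under OPT: F F F F F . F . . . . . F . → 7 faults.
A − B = 9 − 7 = 2.

2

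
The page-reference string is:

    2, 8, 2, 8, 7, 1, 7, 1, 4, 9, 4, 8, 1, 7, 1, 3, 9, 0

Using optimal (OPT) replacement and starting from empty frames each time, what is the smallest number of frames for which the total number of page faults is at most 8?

f=1: 18 faults
f=2: 12 faults
f=3: 10 faults
f=4: 9 faults
f=5: 8 faults
f=6: 8 faults
f=7: 8 faults
f=8: 8 faults
Smallest f with faults ≤ 8 is 5.

5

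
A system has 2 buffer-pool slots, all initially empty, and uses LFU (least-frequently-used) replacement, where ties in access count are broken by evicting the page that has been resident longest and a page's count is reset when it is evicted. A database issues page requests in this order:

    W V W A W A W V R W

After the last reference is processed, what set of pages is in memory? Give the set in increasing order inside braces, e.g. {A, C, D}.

{R, W}

W -> miss, frames {W}
V -> miss, frames {W,V}
W -> hit
A -> miss, evict V, frames {W,A}
W -> hit
A -> hit
W -> hit
V -> miss, evict A, frames {W,V}
R -> miss, evict V, frames {W,R}
W -> hit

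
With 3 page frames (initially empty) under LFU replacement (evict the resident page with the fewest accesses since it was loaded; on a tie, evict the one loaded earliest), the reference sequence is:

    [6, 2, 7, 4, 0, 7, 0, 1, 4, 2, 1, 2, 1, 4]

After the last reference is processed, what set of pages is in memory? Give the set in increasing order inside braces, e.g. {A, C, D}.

6 → miss, frames {6}
2 → miss, frames {6,2}
7 → miss, frames {6,2,7}
4 → miss, evict 6, frames {2,7,4}
0 → miss, evict 2, frames {7,4,0}
7 → hit
0 → hit
1 → miss, evict 4, frames {7,0,1}
4 → miss, evict 1, frames {7,0,4}
2 → miss, evict 4, frames {7,0,2}
1 → miss, evict 2, frames {7,0,1}
2 → miss, evict 1, frames {7,0,2}
1 → miss, evict 2, frames {7,0,1}
4 → miss, evict 1, frames {7,0,4}

{0, 4, 7}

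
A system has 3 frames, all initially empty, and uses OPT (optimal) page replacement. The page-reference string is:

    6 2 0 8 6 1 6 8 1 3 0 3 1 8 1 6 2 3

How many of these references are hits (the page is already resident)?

6: fault, frames [6]
2: fault, frames [6, 2]
0: fault, frames [6, 2, 0]
8: fault, evict 2, frames [6, 0, 8]
6: hit
1: fault, evict 0, frames [6, 8, 1]
6: hit
8: hit
1: hit
3: fault, evict 6, frames [8, 1, 3]
0: fault, evict 8, frames [1, 3, 0]
3: hit
1: hit
8: fault, evict 0, frames [1, 3, 8]
1: hit
6: fault, evict 8, frames [1, 3, 6]
2: fault, evict 6, frames [1, 3, 2]
3: hit
Hits: 8.

8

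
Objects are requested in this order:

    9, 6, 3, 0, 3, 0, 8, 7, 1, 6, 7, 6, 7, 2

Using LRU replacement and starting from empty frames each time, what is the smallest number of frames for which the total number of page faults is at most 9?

f=1: 14 faults
f=2: 10 faults
f=3: 9 faults
f=4: 9 faults
f=5: 9 faults
f=6: 8 faults
f=7: 8 faults
f=8: 8 faults
Smallest f with faults ≤ 9 is 3.

3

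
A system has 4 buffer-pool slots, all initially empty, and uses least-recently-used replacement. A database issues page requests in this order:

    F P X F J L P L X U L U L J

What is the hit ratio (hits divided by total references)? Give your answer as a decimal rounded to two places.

F → fault, frames [F]
P → fault, frames [F, P]
X → fault, frames [F, P, X]
F → hit
J → fault, frames [P, X, F, J]
L → fault, evict P, frames [X, F, J, L]
P → fault, evict X, frames [F, J, L, P]
L → hit
X → fault, evict F, frames [J, P, L, X]
U → fault, evict J, frames [P, L, X, U]
L → hit
U → hit
L → hit
J → fault, evict P, frames [X, U, L, J]
Hits: 5 of 14 references → 5/14 = 0.3571.

0.36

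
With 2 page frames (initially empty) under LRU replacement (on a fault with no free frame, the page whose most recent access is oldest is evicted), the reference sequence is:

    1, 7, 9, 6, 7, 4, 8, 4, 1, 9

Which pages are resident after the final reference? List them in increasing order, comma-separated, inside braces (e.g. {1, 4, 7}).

1: fault, frames {1}
7: fault, frames {1,7}
9: fault, evict 1, frames {7,9}
6: fault, evict 7, frames {9,6}
7: fault, evict 9, frames {6,7}
4: fault, evict 6, frames {7,4}
8: fault, evict 7, frames {4,8}
4: hit
1: fault, evict 8, frames {4,1}
9: fault, evict 4, frames {1,9}

{1, 9}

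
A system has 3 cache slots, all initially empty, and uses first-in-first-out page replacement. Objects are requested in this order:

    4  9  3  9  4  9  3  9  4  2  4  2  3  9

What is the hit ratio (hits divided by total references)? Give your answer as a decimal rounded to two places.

4 -> fault, frames {4}
9 -> fault, frames {4,9}
3 -> fault, frames {4,9,3}
9 -> hit
4 -> hit
9 -> hit
3 -> hit
9 -> hit
4 -> hit
2 -> fault, evict 4, frames {9,3,2}
4 -> fault, evict 9, frames {3,2,4}
2 -> hit
3 -> hit
9 -> fault, evict 3, frames {2,4,9}
Hits: 8 of 14 references → 8/14 = 0.5714.

0.57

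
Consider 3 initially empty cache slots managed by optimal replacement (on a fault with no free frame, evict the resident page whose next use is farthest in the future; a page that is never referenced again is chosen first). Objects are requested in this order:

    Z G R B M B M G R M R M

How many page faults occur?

Z: miss, frames [Z]
G: miss, frames [Z, G]
R: miss, frames [Z, G, R]
B: miss, evict Z, frames [G, R, B]
M: miss, evict R, frames [G, B, M]
B: hit
M: hit
G: hit
R: miss, evict B, frames [G, M, R]
M: hit
R: hit
M: hit
Page faults: 6.

6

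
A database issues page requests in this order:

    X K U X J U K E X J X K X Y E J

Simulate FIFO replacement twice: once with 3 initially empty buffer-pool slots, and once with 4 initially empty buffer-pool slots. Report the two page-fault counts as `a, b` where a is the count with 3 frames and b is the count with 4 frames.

10, 9

3 frames: F F F . F . . F F . . F . F F F → 10 faults.
4 frames: F F F . F . . F F . . F . F . F → 9 faults.
9 < 10: adding a frame reduced faults, as is typical.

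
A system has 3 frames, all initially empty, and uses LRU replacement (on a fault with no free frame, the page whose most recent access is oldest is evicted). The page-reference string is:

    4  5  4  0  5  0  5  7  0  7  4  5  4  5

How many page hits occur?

4 → miss, frames {4}
5 → miss, frames {4,5}
4 → hit
0 → miss, frames {5,4,0}
5 → hit
0 → hit
5 → hit
7 → miss, evict 4, frames {0,5,7}
0 → hit
7 → hit
4 → miss, evict 5, frames {0,7,4}
5 → miss, evict 0, frames {7,4,5}
4 → hit
5 → hit
Hits: 8.

8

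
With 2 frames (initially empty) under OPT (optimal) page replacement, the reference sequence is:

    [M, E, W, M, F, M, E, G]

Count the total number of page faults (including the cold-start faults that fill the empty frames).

6

M → fault, frames [M]
E → fault, frames [M, E]
W → fault, evict E, frames [M, W]
M → hit
F → fault, evict W, frames [M, F]
M → hit
E → fault, evict F, frames [M, E]
G → fault, evict E, frames [M, G]
Page faults: 6.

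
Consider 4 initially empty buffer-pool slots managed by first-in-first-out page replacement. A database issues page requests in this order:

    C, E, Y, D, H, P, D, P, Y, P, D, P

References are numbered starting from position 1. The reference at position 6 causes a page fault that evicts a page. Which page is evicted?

pos 1: C -> fault, frames {C}
pos 2: E -> fault, frames {C,E}
pos 3: Y -> fault, frames {C,E,Y}
pos 4: D -> fault, frames {C,E,Y,D}
pos 5: H -> fault, evict C, frames {E,Y,D,H}
pos 6: P -> fault, evict E, frames {Y,D,H,P}
At position 6, page E is evicted.

E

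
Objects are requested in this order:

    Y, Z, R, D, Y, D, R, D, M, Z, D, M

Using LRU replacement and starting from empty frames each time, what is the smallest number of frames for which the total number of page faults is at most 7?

3

f=1: 12 faults
f=2: 10 faults
f=3: 7 faults
f=4: 6 faults
f=5: 5 faults
Smallest f with faults ≤ 7 is 3.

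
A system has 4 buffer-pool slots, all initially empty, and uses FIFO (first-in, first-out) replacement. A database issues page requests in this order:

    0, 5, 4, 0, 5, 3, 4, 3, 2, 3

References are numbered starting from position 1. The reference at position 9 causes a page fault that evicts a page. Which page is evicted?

pos 1: 0 -> fault, frames [0]
pos 2: 5 -> fault, frames [0, 5]
pos 3: 4 -> fault, frames [0, 5, 4]
pos 4: 0 -> hit
pos 5: 5 -> hit
pos 6: 3 -> fault, frames [0, 5, 4, 3]
pos 7: 4 -> hit
pos 8: 3 -> hit
pos 9: 2 -> fault, evict 0, frames [5, 4, 3, 2]
At position 9, page 0 is evicted.

0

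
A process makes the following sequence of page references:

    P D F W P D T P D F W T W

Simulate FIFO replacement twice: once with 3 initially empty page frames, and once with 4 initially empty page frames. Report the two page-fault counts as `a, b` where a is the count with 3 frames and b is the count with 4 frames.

3 frames: F F F F F F F . . F F . . → 9 faults.
4 frames: F F F F . . F F F F F F . → 10 faults.
10 > 9: adding a frame increased faults — Belady's anomaly.

9, 10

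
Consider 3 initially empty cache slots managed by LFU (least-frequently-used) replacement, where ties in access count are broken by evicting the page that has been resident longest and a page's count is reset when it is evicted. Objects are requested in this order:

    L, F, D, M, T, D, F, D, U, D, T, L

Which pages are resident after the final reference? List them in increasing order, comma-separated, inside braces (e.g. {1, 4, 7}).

L → miss, frames {L}
F → miss, frames {L,F}
D → miss, frames {L,F,D}
M → miss, evict L, frames {F,D,M}
T → miss, evict F, frames {D,M,T}
D → hit
F → miss, evict M, frames {D,T,F}
D → hit
U → miss, evict T, frames {D,F,U}
D → hit
T → miss, evict F, frames {D,U,T}
L → miss, evict U, frames {D,T,L}

{D, L, T}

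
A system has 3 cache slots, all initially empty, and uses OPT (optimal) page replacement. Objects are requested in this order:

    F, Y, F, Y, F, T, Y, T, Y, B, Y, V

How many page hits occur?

7

F -> fault, frames [F]
Y -> fault, frames [F, Y]
F -> hit
Y -> hit
F -> hit
T -> fault, frames [F, Y, T]
Y -> hit
T -> hit
Y -> hit
B -> fault, evict T, frames [F, Y, B]
Y -> hit
V -> fault, evict B, frames [F, Y, V]
Hits: 7.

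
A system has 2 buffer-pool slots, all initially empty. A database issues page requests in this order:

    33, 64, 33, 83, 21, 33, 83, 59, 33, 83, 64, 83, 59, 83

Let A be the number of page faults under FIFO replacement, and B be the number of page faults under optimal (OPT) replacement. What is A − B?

Under FIFO: F F . F F F F F F F F . F F → 12 faults.
Under OPT: F F . F F . F F . F F . F . → 9 faults.
A − B = 12 − 9 = 3.

3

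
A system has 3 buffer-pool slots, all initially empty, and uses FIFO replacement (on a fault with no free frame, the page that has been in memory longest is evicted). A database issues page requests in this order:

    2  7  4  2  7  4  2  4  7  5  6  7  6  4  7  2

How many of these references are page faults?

2 → fault, frames {2}
7 → fault, frames {2,7}
4 → fault, frames {2,7,4}
2 → hit
7 → hit
4 → hit
2 → hit
4 → hit
7 → hit
5 → fault, evict 2, frames {7,4,5}
6 → fault, evict 7, frames {4,5,6}
7 → fault, evict 4, frames {5,6,7}
6 → hit
4 → fault, evict 5, frames {6,7,4}
7 → hit
2 → fault, evict 6, frames {7,4,2}
Page faults: 8.

8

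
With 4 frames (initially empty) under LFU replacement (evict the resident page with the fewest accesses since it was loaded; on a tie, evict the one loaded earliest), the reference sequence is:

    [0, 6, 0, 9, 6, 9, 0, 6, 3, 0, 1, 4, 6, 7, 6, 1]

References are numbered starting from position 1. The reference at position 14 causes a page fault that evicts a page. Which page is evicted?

4

pos 1: 0 → fault, frames [0]
pos 2: 6 → fault, frames [0, 6]
pos 3: 0 → hit
pos 4: 9 → fault, frames [0, 6, 9]
pos 5: 6 → hit
pos 6: 9 → hit
pos 7: 0 → hit
pos 8: 6 → hit
pos 9: 3 → fault, frames [0, 6, 9, 3]
pos 10: 0 → hit
pos 11: 1 → fault, evict 3, frames [0, 6, 9, 1]
pos 12: 4 → fault, evict 1, frames [0, 6, 9, 4]
pos 13: 6 → hit
pos 14: 7 → fault, evict 4, frames [0, 6, 9, 7]
At position 14, page 4 is evicted.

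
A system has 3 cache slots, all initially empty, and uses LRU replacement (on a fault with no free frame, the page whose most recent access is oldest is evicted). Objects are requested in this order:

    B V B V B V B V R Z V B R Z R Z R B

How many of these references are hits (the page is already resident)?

11

B -> fault, frames {B}
V -> fault, frames {B,V}
B -> hit
V -> hit
B -> hit
V -> hit
B -> hit
V -> hit
R -> fault, frames {B,V,R}
Z -> fault, evict B, frames {V,R,Z}
V -> hit
B -> fault, evict R, frames {Z,V,B}
R -> fault, evict Z, frames {V,B,R}
Z -> fault, evict V, frames {B,R,Z}
R -> hit
Z -> hit
R -> hit
B -> hit
Hits: 11.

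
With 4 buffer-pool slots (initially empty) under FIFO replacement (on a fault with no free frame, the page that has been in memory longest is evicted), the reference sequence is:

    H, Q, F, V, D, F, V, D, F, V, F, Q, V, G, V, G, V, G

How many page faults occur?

6

H → fault, frames [H]
Q → fault, frames [H, Q]
F → fault, frames [H, Q, F]
V → fault, frames [H, Q, F, V]
D → fault, evict H, frames [Q, F, V, D]
F → hit
V → hit
D → hit
F → hit
V → hit
F → hit
Q → hit
V → hit
G → fault, evict Q, frames [F, V, D, G]
V → hit
G → hit
V → hit
G → hit
Page faults: 6.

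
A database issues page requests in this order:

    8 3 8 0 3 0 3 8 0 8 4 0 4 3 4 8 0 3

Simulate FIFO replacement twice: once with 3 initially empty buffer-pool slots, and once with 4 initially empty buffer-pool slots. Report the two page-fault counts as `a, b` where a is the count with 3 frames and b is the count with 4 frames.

3 frames: F F . F . . . . . . F . . . . F . F → 6 faults.
4 frames: F F . F . . . . . . F . . . . . . . → 4 faults.
4 < 6: adding a frame reduced faults, as is typical.

6, 4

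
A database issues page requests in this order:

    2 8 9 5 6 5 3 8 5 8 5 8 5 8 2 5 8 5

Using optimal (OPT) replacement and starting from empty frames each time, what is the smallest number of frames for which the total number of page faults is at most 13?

f=1: 18 faults
f=2: 9 faults
f=3: 7 faults
f=4: 6 faults
f=5: 6 faults
f=6: 6 faults
Smallest f with faults ≤ 13 is 2.

2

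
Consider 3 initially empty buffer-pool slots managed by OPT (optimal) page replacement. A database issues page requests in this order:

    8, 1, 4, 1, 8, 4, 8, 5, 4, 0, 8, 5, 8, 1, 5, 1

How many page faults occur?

8: miss, frames {8}
1: miss, frames {8,1}
4: miss, frames {8,1,4}
1: hit
8: hit
4: hit
8: hit
5: miss, evict 1, frames {8,4,5}
4: hit
0: miss, evict 4, frames {8,5,0}
8: hit
5: hit
8: hit
1: miss, evict 0, frames {8,5,1}
5: hit
1: hit
Page faults: 6.

6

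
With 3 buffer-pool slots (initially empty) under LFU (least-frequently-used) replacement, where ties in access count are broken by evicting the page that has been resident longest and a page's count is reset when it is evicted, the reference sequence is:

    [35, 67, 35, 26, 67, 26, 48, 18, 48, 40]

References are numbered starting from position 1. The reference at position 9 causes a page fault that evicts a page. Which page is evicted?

18

pos 1: 35 -> fault, frames (35)
pos 2: 67 -> fault, frames (35 67)
pos 3: 35 -> hit
pos 4: 26 -> fault, frames (35 67 26)
pos 5: 67 -> hit
pos 6: 26 -> hit
pos 7: 48 -> fault, evict 35, frames (67 26 48)
pos 8: 18 -> fault, evict 48, frames (67 26 18)
pos 9: 48 -> fault, evict 18, frames (67 26 48)
At position 9, page 18 is evicted.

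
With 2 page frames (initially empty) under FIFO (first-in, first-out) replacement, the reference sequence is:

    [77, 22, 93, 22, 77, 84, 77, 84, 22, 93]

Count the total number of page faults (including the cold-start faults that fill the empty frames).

77: miss, frames (77)
22: miss, frames (77 22)
93: miss, evict 77, frames (22 93)
22: hit
77: miss, evict 22, frames (93 77)
84: miss, evict 93, frames (77 84)
77: hit
84: hit
22: miss, evict 77, frames (84 22)
93: miss, evict 84, frames (22 93)
Page faults: 7.

7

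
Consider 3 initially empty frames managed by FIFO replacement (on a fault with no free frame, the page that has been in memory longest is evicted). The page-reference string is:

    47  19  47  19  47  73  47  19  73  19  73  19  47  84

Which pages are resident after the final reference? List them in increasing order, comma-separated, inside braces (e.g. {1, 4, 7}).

47 -> fault, frames {47}
19 -> fault, frames {47,19}
47 -> hit
19 -> hit
47 -> hit
73 -> fault, frames {47,19,73}
47 -> hit
19 -> hit
73 -> hit
19 -> hit
73 -> hit
19 -> hit
47 -> hit
84 -> fault, evict 47, frames {19,73,84}

{19, 73, 84}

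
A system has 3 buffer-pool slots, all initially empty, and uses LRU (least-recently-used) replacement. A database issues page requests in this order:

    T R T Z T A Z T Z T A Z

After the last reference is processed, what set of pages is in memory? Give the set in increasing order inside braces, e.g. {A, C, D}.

{A, T, Z}

T -> fault, frames [T]
R -> fault, frames [T, R]
T -> hit
Z -> fault, frames [R, T, Z]
T -> hit
A -> fault, evict R, frames [Z, T, A]
Z -> hit
T -> hit
Z -> hit
T -> hit
A -> hit
Z -> hit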